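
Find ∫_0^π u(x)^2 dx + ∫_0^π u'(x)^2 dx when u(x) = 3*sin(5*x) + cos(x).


||u||_{H^1(0,π)}^2 = 118*π

u'(x) = -sin(x) + 15*cos(5*x).
Expand u² and (u')² and integrate term by term on (0, π), using: for integers n ≥ 1, ∫_0^π sin²(nx) dx = ∫_0^π cos²(nx) dx = π/2; for n ≠ n', ∫_0^π sin(nx)sin(n'x) dx = ∫_0^π cos(nx)cos(n'x) dx = 0; and by product-to-sum, ∫_0^π sin(nx)cos(n'x) dx = ½∫_0^π [sin((n+n')x) + sin((n−n')x)] dx, which is 0 when n+n' is even and 2n/(n²−n'²) when n+n' is odd (it need not vanish on (0, π)).
  u² squared terms: (3)²·∫sin(5x)² dx = 9·π/2 = 9*π/2;  (1)²·∫cos(x)² dx = 1·π/2 = π/2.
  u² cross terms: 2·(3)·(1)·∫sin(5x)·cos(x) dx = 6·(0) = 0.
  So ∫_0^π u² dx = 9*π/2 + π/2 + 0 = 5*π.
  (u')² squared terms: (-1)²·∫sin(x)² dx = 1·π/2 = π/2;  (15)²·∫cos(5x)² dx = 225·π/2 = 225*π/2.
  (u')² cross terms: 2·(-1)·(15)·∫sin(x)·cos(5x) dx = -30·(0) = 0.
  So ∫_0^π (u')² dx = π/2 + 225*π/2 + 0 = 113*π.
||u||_{H^1}^2 = (5*π) + (113*π) = 118*π.


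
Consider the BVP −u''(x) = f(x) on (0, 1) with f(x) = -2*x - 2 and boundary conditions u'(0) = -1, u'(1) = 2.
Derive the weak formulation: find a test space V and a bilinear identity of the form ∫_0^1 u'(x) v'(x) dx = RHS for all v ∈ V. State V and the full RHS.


V = H^1(0, 1) (v unrestricted at boundary; u is determined up to an additive constant); weak form: ∫_0^1 u'v' dx = ∫_0^1 (-2*x - 2) v dx + 2·v(1) + v(0) for all v ∈ V.

Multiply both sides by a test function v and integrate from 0 to 1:
  ∫_0^1 −u''(x) v(x) dx = ∫_0^1 f(x) v(x) dx.
Integrate the LHS by parts once:
  ∫_0^1 −u'' v dx = −[u'(x) v(x)]_0^1 + ∫_0^1 u'(x) v'(x) dx.
Thus ∫_0^1 u'(x) v'(x) dx = ∫_0^1 f(x) v(x) dx + [u'(x) v(x)]_0^1.
Choose V so that boundary terms are either known or forced to vanish.
u has inhomogeneous Neumann u'(0) = -1, u'(1) = 2. [u' v]_0^1 = (2)·v(1) − (-1)·v(0) = 2·v(1) + v(0). Take V = H^1(0, 1); boundary term becomes part of RHS.
Weak formulation: find u (satisfying any essential BC) such that ∫_0^1 u'(x) v'(x) dx = ∫_0^1 f v dx + 2·v(1) + v(0) for all v ∈ V (Neumann data are natural BCs: they enter the RHS as boundary terms).
Substituting f(x) = -2*x - 2, the right-hand side is ∫_0^1 (-2*x - 2) v dx + 2·v(1) + v(0).
Compatibility check (pure Neumann): taking v ≡ 1 ∈ V gives 0 = ∫_0^1 f dx + (2) − (-1), i.e. ∫_0^1 f dx must equal u'(0) − u'(1) = -3. Indeed ∫_0^1 (-2*x - 2) dx = -3, so the data are compatible. The solution is then unique only up to an additive constant (fix it e.g. by requiring ∫_0^1 u dx = 0).


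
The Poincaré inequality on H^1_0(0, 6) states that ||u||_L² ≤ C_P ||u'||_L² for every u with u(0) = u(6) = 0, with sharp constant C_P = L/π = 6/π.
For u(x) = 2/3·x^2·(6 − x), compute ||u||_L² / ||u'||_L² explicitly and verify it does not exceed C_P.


||u||_L² / ||u'||_L² = 3*sqrt(14)/7 < C_P = 6/π.

u(x) = 2/3·x^2·(6 − x), so u'(x) = 2*x*(4 - x).
u(x) = 2/3·x^2·(6 − x) vanishes at x = 0 and x = 6, so u ∈ H^1_0(0, 6). Differentiate via the product rule and integrate the resulting polynomials term by term.
  ∫_0^6 u² dx = ∫_0^6 (4*x^6/9 - 16*x^5/3 + 16*x^4) dx. Term by term:
    ∫_0^6 4*x^6/9 dx = 124416/7;  ∫_0^6 -16*x^5/3 dx = -41472;  ∫_0^6 16*x^4 dx = 124416/5.
  Sum: 124416/7 − 41472 + 124416/5 = 41472/35.
  ∫_0^6 (u')² dx = ∫_0^6 (4*x^4 - 32*x^3 + 64*x^2) dx. Term by term:
    ∫_0^6 4*x^4 dx = 31104/5;  ∫_0^6 -32*x^3 dx = -10368;  ∫_0^6 64*x^2 dx = 4608.
  Sum: 31104/5 − 10368 + 4608 = 2304/5.
∫_0^6 u² dx = 41472/35, so ||u||_L² = 144*sqrt(70)/35.
∫_0^6 (u')² dx = 2304/5, so ||u'||_L² = 48*sqrt(5)/5.
Ratio ||u||_L² / ||u'||_L² = 3*sqrt(14)/7.
Sharp Poincaré constant on H^1_0(0, 6) is C_P = L/π = 6/π, achieved by sin(π/6·x).
A polynomial bump cannot attain the sharp Poincaré constant (only the first sine eigenfunction does), so the ratio is strictly less than C_P, consistent with ||u||_L² ≤ C_P ||u'||_L².


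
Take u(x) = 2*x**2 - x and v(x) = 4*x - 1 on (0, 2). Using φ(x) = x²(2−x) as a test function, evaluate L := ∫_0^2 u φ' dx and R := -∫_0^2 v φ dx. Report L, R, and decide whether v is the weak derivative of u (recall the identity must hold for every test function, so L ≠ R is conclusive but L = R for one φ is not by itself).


LHS = -76/15, RHS = -76/15. Yes, v = u' weakly.

u(x) = 2*x**2 - x, classical derivative u'(x) = 4*x - 1.
φ(x) = x²(2−x), so φ'(x) = x*(4 - 3*x).
Note φ(0) = φ(2) = 0, so the boundary term u·φ vanishes.
LHS = ∫_0^2 u(x) φ'(x) dx = ∫_0^2 (-6*x^4 + 11*x^3 - 4*x^2) dx. Term by term:
  ∫_0^2 -6*x^4 dx = -192/5;  ∫_0^2 11*x^3 dx = 44;  ∫_0^2 -4*x^2 dx = -32/3.
Sum: -192/5 + 44 − 32/3 = -76/15.
So LHS = -76/15.
∫_0^2 v(x) φ(x) dx = ∫_0^2 (-4*x^4 + 9*x^3 - 2*x^2) dx. Term by term:
  ∫_0^2 -4*x^4 dx = -128/5;  ∫_0^2 9*x^3 dx = 36;  ∫_0^2 -2*x^2 dx = -16/3.
Sum: -128/5 + 36 − 16/3 = 76/15.
So RHS = -∫_0^2 v(x) φ(x) dx = -76/15.
LHS = RHS, so the identity holds for this test φ.
Moreover u is smooth here and v(x) = u'(x) = 4*x - 1 pointwise, so the identity holds for every test function. Hence v is the weak derivative of u.


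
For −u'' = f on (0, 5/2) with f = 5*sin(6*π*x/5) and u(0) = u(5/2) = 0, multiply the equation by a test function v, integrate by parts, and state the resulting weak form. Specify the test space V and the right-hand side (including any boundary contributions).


V = H^1_0(0, 5/2) (so v(0) = v(5/2) = 0); weak form: ∫_0^5/2 u'v' dx = ∫_0^5/2 (5*sin(6*π*x/5)) v dx for all v ∈ V.

Multiply both sides by a test function v and integrate from 0 to 5/2:
  ∫_0^5/2 −u''(x) v(x) dx = ∫_0^5/2 f(x) v(x) dx.
Integrate the LHS by parts once:
  ∫_0^5/2 −u'' v dx = −[u'(x) v(x)]_0^5/2 + ∫_0^5/2 u'(x) v'(x) dx.
Thus ∫_0^5/2 u'(x) v'(x) dx = ∫_0^5/2 f(x) v(x) dx + [u'(x) v(x)]_0^5/2.
Choose V so that boundary terms are either known or forced to vanish.
u is Dirichlet: u(0) = u(5/2) = 0. Let V = H^1_0(0, 5/2); then v(0) = v(5/2) = 0, and [u' v]_0^5/2 = 0.
Weak formulation: find u (satisfying any essential BC) such that ∫_0^5/2 u'(x) v'(x) dx = ∫_0^5/2 f v dx for all v ∈ V.
Substituting f(x) = 5*sin(6*π*x/5), the right-hand side is ∫_0^5/2 (5*sin(6*π*x/5)) v dx.


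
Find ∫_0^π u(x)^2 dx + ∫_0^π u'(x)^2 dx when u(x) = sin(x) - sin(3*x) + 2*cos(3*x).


||u||_{H^1(0,π)}^2 = 26*π

u'(x) = -6*sin(3*x) + cos(x) - 3*cos(3*x).
Expand u² and (u')² and integrate term by term on (0, π), using: for integers n ≥ 1, ∫_0^π sin²(nx) dx = ∫_0^π cos²(nx) dx = π/2; for n ≠ n', ∫_0^π sin(nx)sin(n'x) dx = ∫_0^π cos(nx)cos(n'x) dx = 0; and by product-to-sum, ∫_0^π sin(nx)cos(n'x) dx = ½∫_0^π [sin((n+n')x) + sin((n−n')x)] dx, which is 0 when n+n' is even and 2n/(n²−n'²) when n+n' is odd (it need not vanish on (0, π)).
  u² squared terms: (-1)²·∫sin(3x)² dx = 1·π/2 = π/2;  (2)²·∫cos(3x)² dx = 4·π/2 = 2*π;  (1)²·∫sin(x)² dx = 1·π/2 = π/2.
  u² cross terms: 2·(-1)·(2)·∫sin(3x)·cos(3x) dx = -4·(0) = 0;  2·(-1)·(1)·∫sin(3x)·sin(x) dx = -2·(0) = 0;  2·(2)·(1)·∫cos(3x)·sin(x) dx = 4·(0) = 0.
  So ∫_0^π u² dx = π/2 + 2*π + π/2 + 0 + 0 + 0 = 3*π.
  (u')² squared terms: (-6)²·∫sin(3x)² dx = 36·π/2 = 18*π;  (-3)²·∫cos(3x)² dx = 9·π/2 = 9*π/2;  (1)²·∫cos(x)² dx = 1·π/2 = π/2.
  (u')² cross terms: 2·(-6)·(-3)·∫sin(3x)·cos(3x) dx = 36·(0) = 0;  2·(-6)·(1)·∫sin(3x)·cos(x) dx = -12·(0) = 0;  2·(-3)·(1)·∫cos(3x)·cos(x) dx = -6·(0) = 0.
  So ∫_0^π (u')² dx = 18*π + 9*π/2 + π/2 + 0 + 0 + 0 = 23*π.
||u||_{H^1}^2 = (3*π) + (23*π) = 26*π.


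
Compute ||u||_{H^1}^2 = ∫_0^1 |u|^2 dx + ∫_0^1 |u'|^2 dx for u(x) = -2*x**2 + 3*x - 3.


||u||_{H^1}^2 = 107/15

The H^1 norm (squared) on an interval (0, L) is
  ||u||_{H^1}^2 = ∫_0^L u(x)^2 dx + ∫_0^L u'(x)^2 dx.
Compute u'(x) = 3 - 4*x.
Then u(x)^2 = 4*x**4 - 12*x**3 + 21*x**2 - 18*x + 9 and u'(x)^2 = 16*x**2 - 24*x + 9.
Integrate each monomial from 0 to 1 using ∫_0^1 c·x^n dx = c·1^(n+1)/(n+1):
  ∫_0^1 u(x)^2 dx = ∫_0^1 (4*x^4 - 12*x^3 + 21*x^2 - 18*x + 9) dx. Term by term:
    ∫_0^1 4*x^4 dx = 4/5;  ∫_0^1 -12*x^3 dx = -3;  ∫_0^1 21*x^2 dx = 7;
    ∫_0^1 -18*x dx = -9;  ∫_0^1 9 dx = 9.
  Sum: 4/5 − 3 + 7 − 9 + 9 = 24/5.
  ∫_0^1 u'(x)^2 dx = ∫_0^1 (16*x^2 - 24*x + 9) dx. Term by term:
    ∫_0^1 16*x^2 dx = 16/3;  ∫_0^1 -24*x dx = -12;  ∫_0^1 9 dx = 9.
  Sum: 16/3 − 12 + 9 = 7/3.
Adding: ||u||_{H^1}^2 = 24/5 + 7/3 = 107/15.


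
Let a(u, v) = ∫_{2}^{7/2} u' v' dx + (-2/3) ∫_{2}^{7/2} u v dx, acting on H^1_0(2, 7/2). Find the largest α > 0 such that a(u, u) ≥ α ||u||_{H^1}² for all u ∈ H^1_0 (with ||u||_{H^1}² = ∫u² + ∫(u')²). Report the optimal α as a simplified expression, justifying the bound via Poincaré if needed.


α = 2*(-3 + 2*π^2)/(9 + 4*π^2)

Coercivity of a(·,·) on H^1_0(2, 7/2) means a(u, u) ≥ α ||u||_{H^1}² for every u ∈ H^1_0.
The interval has length L = 3/2, and Poincaré/coercivity depend only on L. Here a(u, u) = ∫(u')² + (-2/3)·∫u².
Here c = -2/3 < 0 with |c| < (π/L)² = 4*π^2/9, so coercivity still holds. The condition a(u,u) ≥ α||u||_{H^1}² reads (1−α)∫(u')² ≥ (α−c)∫u². Any admissible α is ≤ 1 (rapidly oscillating u have ∫u²/∫(u')² → 0), and α = 1 would force 0 ≥ (1−c)∫u², impossible since c < 1; so 1−α > 0. By the sharp Poincaré inequality on H^1_0 of an interval of length L, ∫(u')² ≥ (π/L)²∫u² with equality for the first sine mode sin(π(x−x₀)/L) (x₀ the left endpoint), so the inequality holds for all u iff (1−α)(π/L)² ≥ α − c, i.e. α ≤ ((π/L)² + c)/((π/L)² + 1) = (1 + c(L/π)²)/(1 + (L/π)²). (Direct route, valid since c ≤ 0: Poincaré gives c∫u² ≥ c(L/π)²∫(u')², so a(u,u) ≥ (1 + c(L/π)²)∫(u')², while ||u||_{H^1}² ≤ (1 + (L/π)²)∫(u')²; dividing yields the same α.) With (π/L)² = 4*π^2/9 and c = -2/3, the largest admissible constant is α = ((π/L)² + c)/((π/L)² + 1).
Simplifying, α = 2*(-3 + 2*π^2)/(9 + 4*π^2).


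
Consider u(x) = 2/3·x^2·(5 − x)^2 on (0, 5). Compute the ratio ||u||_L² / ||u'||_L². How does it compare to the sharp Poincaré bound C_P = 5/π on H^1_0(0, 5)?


||u||_L² / ||u'||_L² = 5*sqrt(3)/6 < C_P = 5/π.

u(x) = 2/3·x^2·(5 − x)^2, so u'(x) = 4*x*(x - 5)*(2*x - 5)/3.
u(x) = 2/3·x^2·(5 − x)^2 vanishes at x = 0 and x = 5, so u ∈ H^1_0(0, 5). Differentiate via the product rule and integrate the resulting polynomials term by term.
  ∫_0^5 u² dx = ∫_0^5 (4*x^8/9 - 80*x^7/9 + 200*x^6/3 - 2000*x^5/9 + 2500*x^4/9) dx. Term by term:
    ∫_0^5 4*x^8/9 dx = 7812500/81;  ∫_0^5 -80*x^7/9 dx = -3906250/9;  ∫_0^5 200*x^6/3 dx = 15625000/21;
    ∫_0^5 -2000*x^5/9 dx = -15625000/27;  ∫_0^5 2500*x^4/9 dx = 1562500/9.
  Sum: 7812500/81 − 3906250/9 + 15625000/21 − 15625000/27 + 1562500/9 = 781250/567.
  ∫_0^5 (u')² dx = ∫_0^5 (64*x^6/9 - 320*x^5/3 + 5200*x^4/9 - 4000*x^3/3 + 10000*x^2/9) dx. Term by term:
    ∫_0^5 64*x^6/9 dx = 5000000/63;  ∫_0^5 -320*x^5/3 dx = -2500000/9;  ∫_0^5 5200*x^4/9 dx = 3250000/9;
    ∫_0^5 -4000*x^3/3 dx = -625000/3;  ∫_0^5 10000*x^2/9 dx = 1250000/27.
  Sum: 5000000/63 − 2500000/9 + 3250000/9 − 625000/3 + 1250000/27 = 125000/189.
∫_0^5 u² dx = 781250/567, so ||u||_L² = 625*sqrt(14)/63.
∫_0^5 (u')² dx = 125000/189, so ||u'||_L² = 250*sqrt(42)/63.
Ratio ||u||_L² / ||u'||_L² = 5*sqrt(3)/6.
Sharp Poincaré constant on H^1_0(0, 5) is C_P = L/π = 5/π, achieved by sin(π/5·x).
A polynomial bump cannot attain the sharp Poincaré constant (only the first sine eigenfunction does), so the ratio is strictly less than C_P, consistent with ||u||_L² ≤ C_P ||u'||_L².


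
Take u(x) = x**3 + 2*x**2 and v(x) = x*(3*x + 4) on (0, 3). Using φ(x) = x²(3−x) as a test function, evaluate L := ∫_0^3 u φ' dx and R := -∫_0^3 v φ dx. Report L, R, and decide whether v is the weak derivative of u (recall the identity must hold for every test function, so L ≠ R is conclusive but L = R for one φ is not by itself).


LHS = -243/2, RHS = -243/2. Yes, v = u' weakly.

u(x) = x**3 + 2*x**2, classical derivative u'(x) = 3*x**2 + 4*x.
φ(x) = x²(3−x), so φ'(x) = 3*x*(2 - x).
Note φ(0) = φ(3) = 0, so the boundary term u·φ vanishes.
LHS = ∫_0^3 u(x) φ'(x) dx = ∫_0^3 (-3*x^5 + 12*x^3) dx. Term by term:
  ∫_0^3 -3*x^5 dx = -729/2;  ∫_0^3 12*x^3 dx = 243.
Sum: -729/2 + 243 = -243/2.
So LHS = -243/2.
∫_0^3 v(x) φ(x) dx = ∫_0^3 (-3*x^5 + 5*x^4 + 12*x^3) dx. Term by term:
  ∫_0^3 -3*x^5 dx = -729/2;  ∫_0^3 5*x^4 dx = 243;  ∫_0^3 12*x^3 dx = 243.
Sum: -729/2 + 243 + 243 = 243/2.
So RHS = -∫_0^3 v(x) φ(x) dx = -243/2.
LHS = RHS, so the identity holds for this test φ.
Moreover u is smooth here and v(x) = u'(x) = 3*x**2 + 4*x pointwise, so the identity holds for every test function. Hence v is the weak derivative of u.


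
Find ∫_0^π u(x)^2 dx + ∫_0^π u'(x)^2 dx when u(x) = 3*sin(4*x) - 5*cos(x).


||u||_{H^1(0,π)}^2 = -32 + 203*π/2

u'(x) = 5*sin(x) + 12*cos(4*x).
Expand u² and (u')² and integrate term by term on (0, π), using: for integers n ≥ 1, ∫_0^π sin²(nx) dx = ∫_0^π cos²(nx) dx = π/2; for n ≠ n', ∫_0^π sin(nx)sin(n'x) dx = ∫_0^π cos(nx)cos(n'x) dx = 0; and by product-to-sum, ∫_0^π sin(nx)cos(n'x) dx = ½∫_0^π [sin((n+n')x) + sin((n−n')x)] dx, which is 0 when n+n' is even and 2n/(n²−n'²) when n+n' is odd (it need not vanish on (0, π)).
  u² squared terms: (-5)²·∫cos(x)² dx = 25·π/2 = 25*π/2;  (3)²·∫sin(4x)² dx = 9·π/2 = 9*π/2.
  u² cross terms: 2·(-5)·(3)·∫cos(x)·sin(4x) dx = -30·(8/15) = -16.
  So ∫_0^π u² dx = 25*π/2 + 9*π/2 − 16 = -16 + 17*π.
  (u')² squared terms: (5)²·∫sin(x)² dx = 25·π/2 = 25*π/2;  (12)²·∫cos(4x)² dx = 144·π/2 = 72*π.
  (u')² cross terms: 2·(5)·(12)·∫sin(x)·cos(4x) dx = 120·(-2/15) = -16.
  So ∫_0^π (u')² dx = 25*π/2 + 72*π − 16 = -16 + 169*π/2.
||u||_{H^1}^2 = (-16 + 17*π) + (-16 + 169*π/2) = -32 + 203*π/2.


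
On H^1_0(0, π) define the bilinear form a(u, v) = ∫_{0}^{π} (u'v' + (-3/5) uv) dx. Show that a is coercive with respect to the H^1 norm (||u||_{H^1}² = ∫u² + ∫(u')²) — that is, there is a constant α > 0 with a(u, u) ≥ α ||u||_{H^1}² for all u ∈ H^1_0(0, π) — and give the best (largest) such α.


α = 1/5

Coercivity of a(·,·) on H^1_0(0, π) means a(u, u) ≥ α ||u||_{H^1}² for every u ∈ H^1_0.
The interval has length L = π, and Poincaré/coercivity depend only on L. Here a(u, u) = ∫(u')² + (-3/5)·∫u².
Here c = -3/5 < 0 with |c| < (π/L)² = 1, so coercivity still holds. The condition a(u,u) ≥ α||u||_{H^1}² reads (1−α)∫(u')² ≥ (α−c)∫u². Any admissible α is ≤ 1 (rapidly oscillating u have ∫u²/∫(u')² → 0), and α = 1 would force 0 ≥ (1−c)∫u², impossible since c < 1; so 1−α > 0. By the sharp Poincaré inequality on H^1_0 of an interval of length L, ∫(u')² ≥ (π/L)²∫u² with equality for the first sine mode sin(π(x−x₀)/L) (x₀ the left endpoint), so the inequality holds for all u iff (1−α)(π/L)² ≥ α − c, i.e. α ≤ ((π/L)² + c)/((π/L)² + 1) = (1 + c(L/π)²)/(1 + (L/π)²). (Direct route, valid since c ≤ 0: Poincaré gives c∫u² ≥ c(L/π)²∫(u')², so a(u,u) ≥ (1 + c(L/π)²)∫(u')², while ||u||_{H^1}² ≤ (1 + (L/π)²)∫(u')²; dividing yields the same α.) With (π/L)² = 1 and c = -3/5, the largest admissible constant is α = ((π/L)² + c)/((π/L)² + 1).
Simplifying, α = 1/5.


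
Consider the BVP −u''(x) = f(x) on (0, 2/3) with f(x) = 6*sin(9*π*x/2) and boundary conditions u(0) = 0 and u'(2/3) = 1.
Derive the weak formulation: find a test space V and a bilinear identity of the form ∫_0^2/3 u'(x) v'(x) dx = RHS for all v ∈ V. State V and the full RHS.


V = {v ∈ H^1(0, 2/3) : v(0) = 0} (test functions vanish at x = 0 where u is specified); weak form: ∫_0^2/3 u'v' dx = ∫_0^2/3 (6*sin(9*π*x/2)) v dx + v(2/3) for all v ∈ V.

Multiply both sides by a test function v and integrate from 0 to 2/3:
  ∫_0^2/3 −u''(x) v(x) dx = ∫_0^2/3 f(x) v(x) dx.
Integrate the LHS by parts once:
  ∫_0^2/3 −u'' v dx = −[u'(x) v(x)]_0^2/3 + ∫_0^2/3 u'(x) v'(x) dx.
Thus ∫_0^2/3 u'(x) v'(x) dx = ∫_0^2/3 f(x) v(x) dx + [u'(x) v(x)]_0^2/3.
Choose V so that boundary terms are either known or forced to vanish.
Mixed BC: u(0) = 0 (Dirichlet) and u'(2/3) = 1 (Neumann). Define V = {v ∈ H^1(0, 2/3) : v(0) = 0}. Then [u' v]_0^2/3 = u'(2/3)·v(2/3) − u'(0)·0 = v(2/3).
Weak formulation: find u (satisfying any essential BC) such that ∫_0^2/3 u'(x) v'(x) dx = ∫_0^2/3 f v dx + v(2/3) for all v ∈ V (Dirichlet at 0 absorbed into V; Neumann datum at x = 2/3 contributes the boundary term).
Substituting f(x) = 6*sin(9*π*x/2), the right-hand side is ∫_0^2/3 (6*sin(9*π*x/2)) v dx + v(2/3).


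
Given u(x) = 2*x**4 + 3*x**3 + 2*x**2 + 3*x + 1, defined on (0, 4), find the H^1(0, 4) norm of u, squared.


||u||_{H^1}^2 = 177971912/315

The H^1 norm (squared) on an interval (0, L) is
  ||u||_{H^1}^2 = ∫_0^L u(x)^2 dx + ∫_0^L u'(x)^2 dx.
Compute u'(x) = 8*x**3 + 9*x**2 + 4*x + 3.
Then u(x)^2 = 4*x**8 + 12*x**7 + 17*x**6 + 24*x**5 + 26*x**4 + 18*x**3 + 13*x**2 + 6*x + 1 and u'(x)^2 = 64*x**6 + 144*x**5 + 145*x**4 + 120*x**3 + 70*x**2 + 24*x + 9.
Integrate each monomial from 0 to 4 using ∫_0^4 c·x^n dx = c·4^(n+1)/(n+1):
  ∫_0^4 u(x)^2 dx = ∫_0^4 (4*x^8 + 12*x^7 + 17*x^6 + 24*x^5 + 26*x^4 + 18*x^3 + 13*x^2 + 6*x + 1) dx. Term by term:
    ∫_0^4 4*x^8 dx = 1048576/9;  ∫_0^4 12*x^7 dx = 98304;  ∫_0^4 17*x^6 dx = 278528/7;
    ∫_0^4 24*x^5 dx = 16384;  ∫_0^4 26*x^4 dx = 26624/5;  ∫_0^4 18*x^3 dx = 1152;
    ∫_0^4 13*x^2 dx = 832/3;  ∫_0^4 6*x dx = 48;  ∫_0^4 1 dx = 4.
  Sum: 1048576/9 + 98304 + 278528/7 + 16384 + 26624/5 + 1152 + 832/3 + 48 + 4 = 87504572/315.
  ∫_0^4 u'(x)^2 dx = ∫_0^4 (64*x^6 + 144*x^5 + 145*x^4 + 120*x^3 + 70*x^2 + 24*x + 9) dx. Term by term:
    ∫_0^4 64*x^6 dx = 1048576/7;  ∫_0^4 144*x^5 dx = 98304;  ∫_0^4 145*x^4 dx = 29696;
    ∫_0^4 120*x^3 dx = 7680;  ∫_0^4 70*x^2 dx = 4480/3;  ∫_0^4 24*x dx = 192;
    ∫_0^4 9 dx = 36.
  Sum: 1048576/7 + 98304 + 29696 + 7680 + 4480/3 + 192 + 36 = 6031156/21.
Adding: ||u||_{H^1}^2 = 87504572/315 + 6031156/21 = 177971912/315.


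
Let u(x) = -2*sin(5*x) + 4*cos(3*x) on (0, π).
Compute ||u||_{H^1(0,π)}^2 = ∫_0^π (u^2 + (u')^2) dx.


||u||_{H^1(0,π)}^2 = 132*π

u'(x) = -12*sin(3*x) - 10*cos(5*x).
Expand u² and (u')² and integrate term by term on (0, π), using: for integers n ≥ 1, ∫_0^π sin²(nx) dx = ∫_0^π cos²(nx) dx = π/2; for n ≠ n', ∫_0^π sin(nx)sin(n'x) dx = ∫_0^π cos(nx)cos(n'x) dx = 0; and by product-to-sum, ∫_0^π sin(nx)cos(n'x) dx = ½∫_0^π [sin((n+n')x) + sin((n−n')x)] dx, which is 0 when n+n' is even and 2n/(n²−n'²) when n+n' is odd (it need not vanish on (0, π)).
  u² squared terms: (-2)²·∫sin(5x)² dx = 4·π/2 = 2*π;  (4)²·∫cos(3x)² dx = 16·π/2 = 8*π.
  u² cross terms: 2·(-2)·(4)·∫sin(5x)·cos(3x) dx = -16·(0) = 0.
  So ∫_0^π u² dx = 2*π + 8*π + 0 = 10*π.
  (u')² squared terms: (-12)²·∫sin(3x)² dx = 144·π/2 = 72*π;  (-10)²·∫cos(5x)² dx = 100·π/2 = 50*π.
  (u')² cross terms: 2·(-12)·(-10)·∫sin(3x)·cos(5x) dx = 240·(0) = 0.
  So ∫_0^π (u')² dx = 72*π + 50*π + 0 = 122*π.
||u||_{H^1}^2 = (10*π) + (122*π) = 132*π.


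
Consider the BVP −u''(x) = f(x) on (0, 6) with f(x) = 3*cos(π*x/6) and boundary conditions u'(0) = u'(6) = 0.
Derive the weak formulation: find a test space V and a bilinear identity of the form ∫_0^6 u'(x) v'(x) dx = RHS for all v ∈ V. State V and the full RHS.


V = H^1(0, 6) (no boundary constraint on v; u is determined up to an additive constant); weak form: ∫_0^6 u'v' dx = ∫_0^6 (3*cos(π*x/6)) v dx for all v ∈ V.

Multiply both sides by a test function v and integrate from 0 to 6:
  ∫_0^6 −u''(x) v(x) dx = ∫_0^6 f(x) v(x) dx.
Integrate the LHS by parts once:
  ∫_0^6 −u'' v dx = −[u'(x) v(x)]_0^6 + ∫_0^6 u'(x) v'(x) dx.
Thus ∫_0^6 u'(x) v'(x) dx = ∫_0^6 f(x) v(x) dx + [u'(x) v(x)]_0^6.
Choose V so that boundary terms are either known or forced to vanish.
u has homogeneous Neumann: u'(0) = u'(6) = 0. So [u' v]_0^6 = 0·v(6) − 0·v(0) = 0 for any v; take V = H^1(0, 6).
Weak formulation: find u (satisfying any essential BC) such that ∫_0^6 u'(x) v'(x) dx = ∫_0^6 f v dx for all v ∈ V (homogeneous Neumann, so boundary terms vanish).
Substituting f(x) = 3*cos(π*x/6), the right-hand side is ∫_0^6 (3*cos(π*x/6)) v dx.
Compatibility check (pure Neumann): taking v ≡ 1 ∈ V gives 0 = ∫_0^6 f dx + (0) − (0), i.e. ∫_0^6 f dx must equal u'(0) − u'(6) = 0. Indeed ∫_0^6 (3*cos(π*x/6)) dx = 0, so the data are compatible. The solution is then unique only up to an additive constant (fix it e.g. by requiring ∫_0^6 u dx = 0).


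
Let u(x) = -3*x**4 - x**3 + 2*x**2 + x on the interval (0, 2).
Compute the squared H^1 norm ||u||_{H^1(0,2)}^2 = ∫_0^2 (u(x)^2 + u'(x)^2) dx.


||u||_{H^1}^2 = 9374/3

The H^1 norm (squared) on an interval (0, L) is
  ||u||_{H^1}^2 = ∫_0^L u(x)^2 dx + ∫_0^L u'(x)^2 dx.
Compute u'(x) = -12*x**3 - 3*x**2 + 4*x + 1.
Then u(x)^2 = 9*x**8 + 6*x**7 - 11*x**6 - 10*x**5 + 2*x**4 + 4*x**3 + x**2 and u'(x)^2 = 144*x**6 + 72*x**5 - 87*x**4 - 48*x**3 + 10*x**2 + 8*x + 1.
Integrate each monomial from 0 to 2 using ∫_0^2 c·x^n dx = c·2^(n+1)/(n+1):
  ∫_0^2 u(x)^2 dx = ∫_0^2 (9*x^8 + 6*x^7 - 11*x^6 - 10*x^5 + 2*x^4 + 4*x^3 + x^2) dx. Term by term:
    ∫_0^2 9*x^8 dx = 512;  ∫_0^2 6*x^7 dx = 192;  ∫_0^2 -11*x^6 dx = -1408/7;
    ∫_0^2 -10*x^5 dx = -320/3;  ∫_0^2 2*x^4 dx = 64/5;  ∫_0^2 4*x^3 dx = 16;
    ∫_0^2 x^2 dx = 8/3.
  Sum: 512 + 192 − 1408/7 − 320/3 + 64/5 + 16 + 8/3 = 14968/35.
  ∫_0^2 u'(x)^2 dx = ∫_0^2 (144*x^6 + 72*x^5 - 87*x^4 - 48*x^3 + 10*x^2 + 8*x + 1) dx. Term by term:
    ∫_0^2 144*x^6 dx = 18432/7;  ∫_0^2 72*x^5 dx = 768;  ∫_0^2 -87*x^4 dx = -2784/5;
    ∫_0^2 -48*x^3 dx = -192;  ∫_0^2 10*x^2 dx = 80/3;  ∫_0^2 8*x dx = 16;
    ∫_0^2 1 dx = 2.
  Sum: 18432/7 + 768 − 2784/5 − 192 + 80/3 + 16 + 2 = 283186/105.
Adding: ||u||_{H^1}^2 = 14968/35 + 283186/105 = 9374/3.


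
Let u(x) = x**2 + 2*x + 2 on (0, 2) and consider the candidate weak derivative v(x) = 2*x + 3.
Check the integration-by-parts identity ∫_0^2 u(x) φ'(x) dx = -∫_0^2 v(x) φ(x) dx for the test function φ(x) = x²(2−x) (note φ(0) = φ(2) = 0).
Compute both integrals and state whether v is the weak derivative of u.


LHS = -88/15, RHS = -36/5. No, v is not the weak derivative of u.

u(x) = x**2 + 2*x + 2, classical derivative u'(x) = 2*x + 2.
φ(x) = x²(2−x), so φ'(x) = x*(4 - 3*x).
Note φ(0) = φ(2) = 0, so the boundary term u·φ vanishes.
LHS = ∫_0^2 u(x) φ'(x) dx = ∫_0^2 (-3*x^4 - 2*x^3 + 2*x^2 + 8*x) dx. Term by term:
  ∫_0^2 -3*x^4 dx = -96/5;  ∫_0^2 -2*x^3 dx = -8;  ∫_0^2 2*x^2 dx = 16/3;
  ∫_0^2 8*x dx = 16.
Sum: -96/5 − 8 + 16/3 + 16 = -88/15.
So LHS = -88/15.
∫_0^2 v(x) φ(x) dx = ∫_0^2 (-2*x^4 + x^3 + 6*x^2) dx. Term by term:
  ∫_0^2 -2*x^4 dx = -64/5;  ∫_0^2 x^3 dx = 4;  ∫_0^2 6*x^2 dx = 16.
Sum: -64/5 + 4 + 16 = 36/5.
So RHS = -∫_0^2 v(x) φ(x) dx = -36/5.
LHS − RHS = 4/3 ≠ 0, so the identity fails.
(For a valid weak derivative the identity must hold for EVERY test function, in particular this one. The failure shows v is NOT the weak derivative of u.)
Correct weak derivative would be u'(x) = 2*x + 2.


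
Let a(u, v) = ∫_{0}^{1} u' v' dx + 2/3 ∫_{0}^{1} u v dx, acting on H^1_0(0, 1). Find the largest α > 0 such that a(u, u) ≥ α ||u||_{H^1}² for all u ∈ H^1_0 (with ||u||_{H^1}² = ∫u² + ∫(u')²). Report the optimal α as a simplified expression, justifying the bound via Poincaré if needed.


α = (2/3 + π^2)/(1 + π^2)

Coercivity of a(·,·) on H^1_0(0, 1) means a(u, u) ≥ α ||u||_{H^1}² for every u ∈ H^1_0.
The interval has length L = 1, and Poincaré/coercivity depend only on L. Here a(u, u) = ∫(u')² + (2/3)·∫u².
Here 0 < c = 2/3 < 1. The condition a(u,u) ≥ α||u||_{H^1}² reads (1−α)∫(u')² ≥ (α−c)∫u². Any admissible α is ≤ 1 (rapidly oscillating u have ∫u²/∫(u')² → 0), and α = 1 would force 0 ≥ (1−c)∫u², impossible since c < 1; so 1−α > 0. By the sharp Poincaré inequality on H^1_0 of an interval of length L, ∫(u')² ≥ (π/L)²∫u² with equality for the first sine mode sin(π(x−x₀)/L) (x₀ the left endpoint), so the inequality holds for all u iff (1−α)(π/L)² ≥ α − c, i.e. α ≤ ((π/L)² + c)/((π/L)² + 1) = (1 + c(L/π)²)/(1 + (L/π)²). With (π/L)² = π^2 and c = 2/3, the largest admissible constant is α = ((π/L)² + c)/((π/L)² + 1).
Simplifying, α = (2/3 + π^2)/(1 + π^2).


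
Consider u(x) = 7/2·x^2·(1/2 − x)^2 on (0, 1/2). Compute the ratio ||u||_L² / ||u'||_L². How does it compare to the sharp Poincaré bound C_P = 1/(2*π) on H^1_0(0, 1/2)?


||u||_L² / ||u'||_L² = sqrt(3)/12 < C_P = 1/(2*π).

u(x) = 7/2·x^2·(1/2 − x)^2, so u'(x) = 7*x*(2*x - 1)*(4*x - 1)/4.
u(x) = 7/2·x^2·(1/2 − x)^2 vanishes at x = 0 and x = 1/2, so u ∈ H^1_0(0, 1/2). Differentiate via the product rule and integrate the resulting polynomials term by term.
  ∫_0^1/2 u² dx = ∫_0^1/2 (49*x^8/4 - 49*x^7/2 + 147*x^6/8 - 49*x^5/8 + 49*x^4/64) dx. Term by term:
    ∫_0^1/2 49*x^8/4 dx = 49/18432;  ∫_0^1/2 -49*x^7/2 dx = -49/4096;  ∫_0^1/2 147*x^6/8 dx = 21/1024;
    ∫_0^1/2 -49*x^5/8 dx = -49/3072;  ∫_0^1/2 49*x^4/64 dx = 49/10240.
  Sum: 49/18432 − 49/4096 + 21/1024 − 49/3072 + 49/10240 = 7/184320.
  ∫_0^1/2 (u')² dx = ∫_0^1/2 (196*x^6 - 294*x^5 + 637*x^4/4 - 147*x^3/4 + 49*x^2/16) dx. Term by term:
    ∫_0^1/2 196*x^6 dx = 7/32;  ∫_0^1/2 -294*x^5 dx = -49/64;  ∫_0^1/2 637*x^4/4 dx = 637/640;
    ∫_0^1/2 -147*x^3/4 dx = -147/256;  ∫_0^1/2 49*x^2/16 dx = 49/384.
  Sum: 7/32 − 49/64 + 637/640 − 147/256 + 49/384 = 7/3840.
∫_0^1/2 u² dx = 7/184320, so ||u||_L² = sqrt(35)/960.
∫_0^1/2 (u')² dx = 7/3840, so ||u'||_L² = sqrt(105)/240.
Ratio ||u||_L² / ||u'||_L² = sqrt(3)/12.
Sharp Poincaré constant on H^1_0(0, 1/2) is C_P = L/π = 1/(2*π), achieved by sin(2*π·x).
A polynomial bump cannot attain the sharp Poincaré constant (only the first sine eigenfunction does), so the ratio is strictly less than C_P, consistent with ||u||_L² ≤ C_P ||u'||_L².


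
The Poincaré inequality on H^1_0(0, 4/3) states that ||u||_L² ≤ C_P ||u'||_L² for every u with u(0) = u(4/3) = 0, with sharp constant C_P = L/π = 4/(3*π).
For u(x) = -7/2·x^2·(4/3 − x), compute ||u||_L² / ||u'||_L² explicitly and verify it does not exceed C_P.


||u||_L² / ||u'||_L² = 2*sqrt(14)/21 < C_P = 4/(3*π).

u(x) = -7/2·x^2·(4/3 − x), so u'(x) = 7*x*(9*x - 8)/6.
u(x) = -7/2·x^2·(4/3 − x) vanishes at x = 0 and x = 4/3, so u ∈ H^1_0(0, 4/3). Differentiate via the product rule and integrate the resulting polynomials term by term.
  ∫_0^4/3 u² dx = ∫_0^4/3 (49*x^6/4 - 98*x^5/3 + 196*x^4/9) dx. Term by term:
    ∫_0^4/3 49*x^6/4 dx = 28672/2187;  ∫_0^4/3 -98*x^5/3 dx = -200704/6561;  ∫_0^4/3 196*x^4/9 dx = 200704/10935.
  Sum: 28672/2187 − 200704/6561 + 200704/10935 = 28672/32805.
  ∫_0^4/3 (u')² dx = ∫_0^4/3 (441*x^4/4 - 196*x^3 + 784*x^2/9) dx. Term by term:
    ∫_0^4/3 441*x^4/4 dx = 12544/135;  ∫_0^4/3 -196*x^3 dx = -12544/81;  ∫_0^4/3 784*x^2/9 dx = 50176/729.
  Sum: 12544/135 − 12544/81 + 50176/729 = 25088/3645.
∫_0^4/3 u² dx = 28672/32805, so ||u||_L² = 64*sqrt(35)/405.
∫_0^4/3 (u')² dx = 25088/3645, so ||u'||_L² = 112*sqrt(10)/135.
Ratio ||u||_L² / ||u'||_L² = 2*sqrt(14)/21.
Sharp Poincaré constant on H^1_0(0, 4/3) is C_P = L/π = 4/(3*π), achieved by sin(3*π/4·x).
A polynomial bump cannot attain the sharp Poincaré constant (only the first sine eigenfunction does), so the ratio is strictly less than C_P, consistent with ||u||_L² ≤ C_P ||u'||_L².


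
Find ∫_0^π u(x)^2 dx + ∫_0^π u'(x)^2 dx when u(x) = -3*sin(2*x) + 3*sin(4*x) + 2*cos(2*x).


||u||_{H^1(0,π)}^2 = 109*π

u'(x) = -4*sin(2*x) - 6*cos(2*x) + 12*cos(4*x).
Expand u² and (u')² and integrate term by term on (0, π), using: for integers n ≥ 1, ∫_0^π sin²(nx) dx = ∫_0^π cos²(nx) dx = π/2; for n ≠ n', ∫_0^π sin(nx)sin(n'x) dx = ∫_0^π cos(nx)cos(n'x) dx = 0; and by product-to-sum, ∫_0^π sin(nx)cos(n'x) dx = ½∫_0^π [sin((n+n')x) + sin((n−n')x)] dx, which is 0 when n+n' is even and 2n/(n²−n'²) when n+n' is odd (it need not vanish on (0, π)).
  u² squared terms: (-3)²·∫sin(2x)² dx = 9·π/2 = 9*π/2;  (2)²·∫cos(2x)² dx = 4·π/2 = 2*π;  (3)²·∫sin(4x)² dx = 9·π/2 = 9*π/2.
  u² cross terms: 2·(-3)·(2)·∫sin(2x)·cos(2x) dx = -12·(0) = 0;  2·(-3)·(3)·∫sin(2x)·sin(4x) dx = -18·(0) = 0;  2·(2)·(3)·∫cos(2x)·sin(4x) dx = 12·(0) = 0.
  So ∫_0^π u² dx = 9*π/2 + 2*π + 9*π/2 + 0 + 0 + 0 = 11*π.
  (u')² squared terms: (-6)²·∫cos(2x)² dx = 36·π/2 = 18*π;  (-4)²·∫sin(2x)² dx = 16·π/2 = 8*π;  (12)²·∫cos(4x)² dx = 144·π/2 = 72*π.
  (u')² cross terms: 2·(-6)·(-4)·∫cos(2x)·sin(2x) dx = 48·(0) = 0;  2·(-6)·(12)·∫cos(2x)·cos(4x) dx = -144·(0) = 0;  2·(-4)·(12)·∫sin(2x)·cos(4x) dx = -96·(0) = 0.
  So ∫_0^π (u')² dx = 18*π + 8*π + 72*π + 0 + 0 + 0 = 98*π.
||u||_{H^1}^2 = (11*π) + (98*π) = 109*π.


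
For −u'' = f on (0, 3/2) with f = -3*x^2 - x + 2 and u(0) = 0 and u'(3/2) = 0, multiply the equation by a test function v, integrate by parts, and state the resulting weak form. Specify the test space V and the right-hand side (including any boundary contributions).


V = {v ∈ H^1(0, 3/2) : v(0) = 0} (test functions vanish at x = 0 where u is specified); weak form: ∫_0^3/2 u'v' dx = ∫_0^3/2 (-3*x^2 - x + 2) v dx for all v ∈ V.

Multiply both sides by a test function v and integrate from 0 to 3/2:
  ∫_0^3/2 −u''(x) v(x) dx = ∫_0^3/2 f(x) v(x) dx.
Integrate the LHS by parts once:
  ∫_0^3/2 −u'' v dx = −[u'(x) v(x)]_0^3/2 + ∫_0^3/2 u'(x) v'(x) dx.
Thus ∫_0^3/2 u'(x) v'(x) dx = ∫_0^3/2 f(x) v(x) dx + [u'(x) v(x)]_0^3/2.
Choose V so that boundary terms are either known or forced to vanish.
Mixed BC: u(0) = 0 (Dirichlet) and u'(3/2) = 0 (Neumann). Define V = {v ∈ H^1(0, 3/2) : v(0) = 0}. Then [u' v]_0^3/2 = u'(3/2)·v(3/2) − u'(0)·0 = 0.
Weak formulation: find u (satisfying any essential BC) such that ∫_0^3/2 u'(x) v'(x) dx = ∫_0^3/2 f v dx for all v ∈ V (Dirichlet at 0 absorbed into V; the Neumann datum at x = 3/2 is zero, so no boundary term remains).
Substituting f(x) = -3*x^2 - x + 2, the right-hand side is ∫_0^3/2 (-3*x^2 - x + 2) v dx.


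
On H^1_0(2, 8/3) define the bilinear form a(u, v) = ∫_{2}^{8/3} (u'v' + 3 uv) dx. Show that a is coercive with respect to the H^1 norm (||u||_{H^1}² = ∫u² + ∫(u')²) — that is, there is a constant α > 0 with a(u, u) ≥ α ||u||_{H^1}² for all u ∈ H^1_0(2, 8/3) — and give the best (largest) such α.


α = 1

Coercivity of a(·,·) on H^1_0(2, 8/3) means a(u, u) ≥ α ||u||_{H^1}² for every u ∈ H^1_0.
The interval has length L = 2/3, and Poincaré/coercivity depend only on L. Here a(u, u) = ∫(u')² + (3)·∫u².
Here c = 3 ≥ 1, so a(u,u) = ∫(u')² + c∫u² ≥ ∫(u')² + ∫u² = ||u||_{H^1}², i.e. α = 1 works. No larger α is possible: a(u,u) ≥ α||u||_{H^1}² means (1−α)∫(u')² ≥ (α−c)∫u², and for the modes u_n = sin(nπ(x−x₀)/L) (x₀ the left endpoint) one has ∫u_n²/∫(u_n')² = (L/(nπ))² → 0, so a(u_n,u_n)/||u_n||_{H^1}² → 1. Hence the optimal constant is α = 1.
Therefore α = 1.


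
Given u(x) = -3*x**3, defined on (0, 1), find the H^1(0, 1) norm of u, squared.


||u||_{H^1}^2 = 612/35

The H^1 norm (squared) on an interval (0, L) is
  ||u||_{H^1}^2 = ∫_0^L u(x)^2 dx + ∫_0^L u'(x)^2 dx.
Compute u'(x) = -9*x**2.
Then u(x)^2 = 9*x**6 and u'(x)^2 = 81*x**4.
Integrate each monomial from 0 to 1 using ∫_0^1 c·x^n dx = c·1^(n+1)/(n+1):
  ∫_0^1 u(x)^2 dx = ∫_0^1 (9*x^6) dx. Term by term:
    ∫_0^1 9*x^6 dx = 9/7.
  ∫_0^1 u'(x)^2 dx = ∫_0^1 (81*x^4) dx. Term by term:
    ∫_0^1 81*x^4 dx = 81/5.
Adding: ||u||_{H^1}^2 = 9/7 + 81/5 = 612/35.


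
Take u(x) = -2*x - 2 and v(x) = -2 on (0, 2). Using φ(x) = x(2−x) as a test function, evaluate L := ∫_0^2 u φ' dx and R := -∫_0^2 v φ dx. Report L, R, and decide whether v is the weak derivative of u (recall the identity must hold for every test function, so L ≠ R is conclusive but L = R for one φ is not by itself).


LHS = 8/3, RHS = 8/3. Yes, v = u' weakly.

u(x) = -2*x - 2, classical derivative u'(x) = -2.
φ(x) = x(2−x), so φ'(x) = 2 - 2*x.
Note φ(0) = φ(2) = 0, so the boundary term u·φ vanishes.
LHS = ∫_0^2 u(x) φ'(x) dx = ∫_0^2 (4*x^2 - 4) dx. Term by term:
  ∫_0^2 4*x^2 dx = 32/3;  ∫_0^2 -4 dx = -8.
Sum: 32/3 − 8 = 8/3.
So LHS = 8/3.
∫_0^2 v(x) φ(x) dx = ∫_0^2 (2*x^2 - 4*x) dx. Term by term:
  ∫_0^2 2*x^2 dx = 16/3;  ∫_0^2 -4*x dx = -8.
Sum: 16/3 − 8 = -8/3.
So RHS = -∫_0^2 v(x) φ(x) dx = 8/3.
LHS = RHS, so the identity holds for this test φ.
Moreover u is smooth here and v(x) = u'(x) = -2 pointwise, so the identity holds for every test function. Hence v is the weak derivative of u.


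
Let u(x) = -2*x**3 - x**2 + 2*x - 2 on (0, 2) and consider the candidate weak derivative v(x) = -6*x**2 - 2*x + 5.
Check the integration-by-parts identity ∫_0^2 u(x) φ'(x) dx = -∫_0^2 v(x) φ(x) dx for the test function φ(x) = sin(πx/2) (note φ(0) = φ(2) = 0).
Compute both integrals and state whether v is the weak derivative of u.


LHS = -192/π^3 + 48/π, RHS = -192/π^3 + 36/π. No, v is not the weak derivative of u.

u(x) = -2*x**3 - x**2 + 2*x - 2, classical derivative u'(x) = -6*x**2 - 2*x + 2.
φ(x) = sin(πx/2), so φ'(x) = π*cos(π*x/2)/2.
Note φ(0) = φ(2) = 0, so the boundary term u·φ vanishes.
LHS = ∫_0^2 u(x) φ'(x) dx = ∫_0^2 (-π*x^3*cos(π*x/2) - π*x^2*cos(π*x/2)/2 + π*x*cos(π*x/2) - π*cos(π*x/2)) dx. Term by term:
  ∫_0^2 -π*cos(π*x/2) dx = 0;  ∫_0^2 π*x*cos(π*x/2) dx = -8/π;  ∫_0^2 -π*x^3*cos(π*x/2) dx = -192/π^3 + 48/π;
  ∫_0^2 -π*x^2*cos(π*x/2)/2 dx = 8/π.
Sum: 0 − 8/π + -192/π^3 + 48/π + 8/π = -192/π^3 + 48/π.
So LHS = -192/π^3 + 48/π.
∫_0^2 v(x) φ(x) dx = ∫_0^2 (-6*x^2*sin(π*x/2) - 2*x*sin(π*x/2) + 5*sin(π*x/2)) dx. Term by term:
  ∫_0^2 5*sin(π*x/2) dx = 20/π;  ∫_0^2 -6*x^2*sin(π*x/2) dx = -48/π + 192/π^3;  ∫_0^2 -2*x*sin(π*x/2) dx = -8/π.
Sum: 20/π + -48/π + 192/π^3 − 8/π = -36/π + 192/π^3.
So RHS = -∫_0^2 v(x) φ(x) dx = -192/π^3 + 36/π.
LHS − RHS = 12/π ≠ 0, so the identity fails.
(For a valid weak derivative the identity must hold for EVERY test function, in particular this one. The failure shows v is NOT the weak derivative of u.)
Correct weak derivative would be u'(x) = -6*x**2 - 2*x + 2.


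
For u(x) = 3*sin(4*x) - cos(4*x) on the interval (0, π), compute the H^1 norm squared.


||u||_{H^1(0,π)}^2 = 85*π

u'(x) = 4*sin(4*x) + 12*cos(4*x).
Expand u² and (u')² and integrate term by term on (0, π), using: for integers n ≥ 1, ∫_0^π sin²(nx) dx = ∫_0^π cos²(nx) dx = π/2; for n ≠ n', ∫_0^π sin(nx)sin(n'x) dx = ∫_0^π cos(nx)cos(n'x) dx = 0; and by product-to-sum, ∫_0^π sin(nx)cos(n'x) dx = ½∫_0^π [sin((n+n')x) + sin((n−n')x)] dx, which is 0 when n+n' is even and 2n/(n²−n'²) when n+n' is odd (it need not vanish on (0, π)).
  u² squared terms: (-1)²·∫cos(4x)² dx = 1·π/2 = π/2;  (3)²·∫sin(4x)² dx = 9·π/2 = 9*π/2.
  u² cross terms: 2·(-1)·(3)·∫cos(4x)·sin(4x) dx = -6·(0) = 0.
  So ∫_0^π u² dx = π/2 + 9*π/2 + 0 = 5*π.
  (u')² squared terms: (4)²·∫sin(4x)² dx = 16·π/2 = 8*π;  (12)²·∫cos(4x)² dx = 144·π/2 = 72*π.
  (u')² cross terms: 2·(4)·(12)·∫sin(4x)·cos(4x) dx = 96·(0) = 0.
  So ∫_0^π (u')² dx = 8*π + 72*π + 0 = 80*π.
||u||_{H^1}^2 = (5*π) + (80*π) = 85*π.


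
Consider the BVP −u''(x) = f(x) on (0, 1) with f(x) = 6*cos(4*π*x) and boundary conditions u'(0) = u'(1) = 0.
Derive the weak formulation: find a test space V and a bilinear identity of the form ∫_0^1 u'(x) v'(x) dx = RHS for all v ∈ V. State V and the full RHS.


V = H^1(0, 1) (no boundary constraint on v; u is determined up to an additive constant); weak form: ∫_0^1 u'v' dx = ∫_0^1 (6*cos(4*π*x)) v dx for all v ∈ V.

Multiply both sides by a test function v and integrate from 0 to 1:
  ∫_0^1 −u''(x) v(x) dx = ∫_0^1 f(x) v(x) dx.
Integrate the LHS by parts once:
  ∫_0^1 −u'' v dx = −[u'(x) v(x)]_0^1 + ∫_0^1 u'(x) v'(x) dx.
Thus ∫_0^1 u'(x) v'(x) dx = ∫_0^1 f(x) v(x) dx + [u'(x) v(x)]_0^1.
Choose V so that boundary terms are either known or forced to vanish.
u has homogeneous Neumann: u'(0) = u'(1) = 0. So [u' v]_0^1 = 0·v(1) − 0·v(0) = 0 for any v; take V = H^1(0, 1).
Weak formulation: find u (satisfying any essential BC) such that ∫_0^1 u'(x) v'(x) dx = ∫_0^1 f v dx for all v ∈ V (homogeneous Neumann, so boundary terms vanish).
Substituting f(x) = 6*cos(4*π*x), the right-hand side is ∫_0^1 (6*cos(4*π*x)) v dx.
Compatibility check (pure Neumann): taking v ≡ 1 ∈ V gives 0 = ∫_0^1 f dx + (0) − (0), i.e. ∫_0^1 f dx must equal u'(0) − u'(1) = 0. Indeed ∫_0^1 (6*cos(4*π*x)) dx = 0, so the data are compatible. The solution is then unique only up to an additive constant (fix it e.g. by requiring ∫_0^1 u dx = 0).


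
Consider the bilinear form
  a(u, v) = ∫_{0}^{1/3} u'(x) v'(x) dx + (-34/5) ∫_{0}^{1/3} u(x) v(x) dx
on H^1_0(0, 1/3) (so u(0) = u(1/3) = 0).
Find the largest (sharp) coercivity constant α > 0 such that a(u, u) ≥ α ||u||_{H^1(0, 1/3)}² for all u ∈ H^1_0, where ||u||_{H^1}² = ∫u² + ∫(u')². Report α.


α = (-34 + 45*π^2)/(5*(1 + 9*π^2))

Coercivity of a(·,·) on H^1_0(0, 1/3) means a(u, u) ≥ α ||u||_{H^1}² for every u ∈ H^1_0.
The interval has length L = 1/3, and Poincaré/coercivity depend only on L. Here a(u, u) = ∫(u')² + (-34/5)·∫u².
Here c = -34/5 < 0 with |c| < (π/L)² = 9*π^2, so coercivity still holds. The condition a(u,u) ≥ α||u||_{H^1}² reads (1−α)∫(u')² ≥ (α−c)∫u². Any admissible α is ≤ 1 (rapidly oscillating u have ∫u²/∫(u')² → 0), and α = 1 would force 0 ≥ (1−c)∫u², impossible since c < 1; so 1−α > 0. By the sharp Poincaré inequality on H^1_0 of an interval of length L, ∫(u')² ≥ (π/L)²∫u² with equality for the first sine mode sin(π(x−x₀)/L) (x₀ the left endpoint), so the inequality holds for all u iff (1−α)(π/L)² ≥ α − c, i.e. α ≤ ((π/L)² + c)/((π/L)² + 1) = (1 + c(L/π)²)/(1 + (L/π)²). (Direct route, valid since c ≤ 0: Poincaré gives c∫u² ≥ c(L/π)²∫(u')², so a(u,u) ≥ (1 + c(L/π)²)∫(u')², while ||u||_{H^1}² ≤ (1 + (L/π)²)∫(u')²; dividing yields the same α.) With (π/L)² = 9*π^2 and c = -34/5, the largest admissible constant is α = ((π/L)² + c)/((π/L)² + 1).
Simplifying, α = (-34 + 45*π^2)/(5*(1 + 9*π^2)).


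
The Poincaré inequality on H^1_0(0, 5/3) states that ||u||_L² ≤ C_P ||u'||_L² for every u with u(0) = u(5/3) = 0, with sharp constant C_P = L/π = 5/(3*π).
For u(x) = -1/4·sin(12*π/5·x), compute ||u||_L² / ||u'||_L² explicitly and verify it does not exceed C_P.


||u||_L² / ||u'||_L² = 5/(12*π) < C_P = 5/(3*π).

u(x) = -1/4·sin(12*π/5·x), so u'(x) = -3*π*cos(12*π*x/5)/5.
Writing u(x) = A·sin(kπx/L) with A = -1/4 and k = 4, use ∫_0^L sin²(kπx/L) dx = L/2 and ∫_0^L cos²(kπx/L) dx = L/2.
u² = 1/16·sin²(12*π/5·x) and (u')² = 9*π^2/25·cos²(12*π/5·x), and each of sin², cos² integrates to L/2 = 5/6 over (0, 5/3).
∫_0^5/3 u² dx = 5/96, so ||u||_L² = sqrt(30)/24.
∫_0^5/3 (u')² dx = 3*π^2/10, so ||u'||_L² = sqrt(30)*π/10.
Ratio ||u||_L² / ||u'||_L² = 5/(12*π).
Sharp Poincaré constant on H^1_0(0, 5/3) is C_P = L/π = 5/(3*π), achieved by sin(3*π/5·x).
This is the k = 4 harmonic; the ratio L/(kπ) is strictly less than C_P = L/π, consistent with the sharp inequality ||u||_L² ≤ C_P ||u'||_L².
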